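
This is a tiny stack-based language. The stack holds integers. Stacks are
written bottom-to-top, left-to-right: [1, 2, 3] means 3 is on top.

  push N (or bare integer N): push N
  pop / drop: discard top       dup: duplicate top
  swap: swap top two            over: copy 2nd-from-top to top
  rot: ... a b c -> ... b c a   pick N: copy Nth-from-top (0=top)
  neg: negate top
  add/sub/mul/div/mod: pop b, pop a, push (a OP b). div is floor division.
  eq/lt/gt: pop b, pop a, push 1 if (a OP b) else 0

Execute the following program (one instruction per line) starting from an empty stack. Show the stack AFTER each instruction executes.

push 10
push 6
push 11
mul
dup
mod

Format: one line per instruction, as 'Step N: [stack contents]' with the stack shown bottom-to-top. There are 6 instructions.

Step 1: [10]
Step 2: [10, 6]
Step 3: [10, 6, 11]
Step 4: [10, 66]
Step 5: [10, 66, 66]
Step 6: [10, 0]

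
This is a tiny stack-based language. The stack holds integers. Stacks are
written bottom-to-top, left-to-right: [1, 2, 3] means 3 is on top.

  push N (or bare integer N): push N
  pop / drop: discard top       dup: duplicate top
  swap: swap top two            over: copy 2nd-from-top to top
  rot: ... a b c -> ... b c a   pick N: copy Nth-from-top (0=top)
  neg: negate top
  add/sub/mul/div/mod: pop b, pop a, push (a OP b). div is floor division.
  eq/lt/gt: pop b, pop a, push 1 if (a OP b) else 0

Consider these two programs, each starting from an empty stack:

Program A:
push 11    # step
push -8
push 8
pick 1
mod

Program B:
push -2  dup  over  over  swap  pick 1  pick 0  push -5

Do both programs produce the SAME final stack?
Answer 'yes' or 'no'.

Program A trace:
  After 'push 11': [11]
  After 'push -8': [11, -8]
  After 'push 8': [11, -8, 8]
  After 'pick 1': [11, -8, 8, -8]
  After 'mod': [11, -8, 0]
Program A final stack: [11, -8, 0]

Program B trace:
  After 'push -2': [-2]
  After 'dup': [-2, -2]
  After 'over': [-2, -2, -2]
  After 'over': [-2, -2, -2, -2]
  After 'swap': [-2, -2, -2, -2]
  After 'pick 1': [-2, -2, -2, -2, -2]
  After 'pick 0': [-2, -2, -2, -2, -2, -2]
  After 'push -5': [-2, -2, -2, -2, -2, -2, -5]
Program B final stack: [-2, -2, -2, -2, -2, -2, -5]
Same: no

Answer: no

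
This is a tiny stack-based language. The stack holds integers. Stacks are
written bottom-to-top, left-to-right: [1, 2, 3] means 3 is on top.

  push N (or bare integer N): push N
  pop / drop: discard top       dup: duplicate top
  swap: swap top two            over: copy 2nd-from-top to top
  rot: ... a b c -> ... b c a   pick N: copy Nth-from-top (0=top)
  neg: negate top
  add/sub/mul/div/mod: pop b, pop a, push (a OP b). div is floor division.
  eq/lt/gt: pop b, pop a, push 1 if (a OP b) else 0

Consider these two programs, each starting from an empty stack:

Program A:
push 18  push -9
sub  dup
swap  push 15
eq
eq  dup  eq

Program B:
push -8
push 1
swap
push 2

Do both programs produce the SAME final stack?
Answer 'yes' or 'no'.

Answer: no

Derivation:
Program A trace:
  After 'push 18': [18]
  After 'push -9': [18, -9]
  After 'sub': [27]
  After 'dup': [27, 27]
  After 'swap': [27, 27]
  After 'push 15': [27, 27, 15]
  After 'eq': [27, 0]
  After 'eq': [0]
  After 'dup': [0, 0]
  After 'eq': [1]
Program A final stack: [1]

Program B trace:
  After 'push -8': [-8]
  After 'push 1': [-8, 1]
  After 'swap': [1, -8]
  After 'push 2': [1, -8, 2]
Program B final stack: [1, -8, 2]
Same: no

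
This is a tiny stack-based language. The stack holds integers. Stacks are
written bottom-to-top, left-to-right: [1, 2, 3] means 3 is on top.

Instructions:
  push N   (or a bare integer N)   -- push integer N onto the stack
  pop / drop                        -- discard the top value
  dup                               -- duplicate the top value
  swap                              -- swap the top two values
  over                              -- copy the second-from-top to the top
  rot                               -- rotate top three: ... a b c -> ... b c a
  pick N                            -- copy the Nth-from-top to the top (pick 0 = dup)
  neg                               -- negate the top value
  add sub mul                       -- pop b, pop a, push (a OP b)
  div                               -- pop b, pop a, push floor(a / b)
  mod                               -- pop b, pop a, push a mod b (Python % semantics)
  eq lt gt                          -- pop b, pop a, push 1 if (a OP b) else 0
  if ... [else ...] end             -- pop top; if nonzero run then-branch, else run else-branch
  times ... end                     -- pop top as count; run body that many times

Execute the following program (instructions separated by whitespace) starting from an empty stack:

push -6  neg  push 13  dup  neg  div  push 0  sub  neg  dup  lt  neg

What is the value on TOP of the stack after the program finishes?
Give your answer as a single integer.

After 'push -6': [-6]
After 'neg': [6]
After 'push 13': [6, 13]
After 'dup': [6, 13, 13]
After 'neg': [6, 13, -13]
After 'div': [6, -1]
After 'push 0': [6, -1, 0]
After 'sub': [6, -1]
After 'neg': [6, 1]
After 'dup': [6, 1, 1]
After 'lt': [6, 0]
After 'neg': [6, 0]

Answer: 0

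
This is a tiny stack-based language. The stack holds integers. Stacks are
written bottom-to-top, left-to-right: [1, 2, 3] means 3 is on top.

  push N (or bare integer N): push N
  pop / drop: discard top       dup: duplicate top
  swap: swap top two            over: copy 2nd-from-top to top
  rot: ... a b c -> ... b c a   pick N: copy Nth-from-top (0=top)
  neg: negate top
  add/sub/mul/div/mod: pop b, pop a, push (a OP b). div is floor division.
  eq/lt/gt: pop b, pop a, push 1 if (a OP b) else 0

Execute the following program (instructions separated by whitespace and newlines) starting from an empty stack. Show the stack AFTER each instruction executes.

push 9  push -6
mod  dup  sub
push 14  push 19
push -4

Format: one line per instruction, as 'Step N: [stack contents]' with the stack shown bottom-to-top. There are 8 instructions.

Step 1: [9]
Step 2: [9, -6]
Step 3: [-3]
Step 4: [-3, -3]
Step 5: [0]
Step 6: [0, 14]
Step 7: [0, 14, 19]
Step 8: [0, 14, 19, -4]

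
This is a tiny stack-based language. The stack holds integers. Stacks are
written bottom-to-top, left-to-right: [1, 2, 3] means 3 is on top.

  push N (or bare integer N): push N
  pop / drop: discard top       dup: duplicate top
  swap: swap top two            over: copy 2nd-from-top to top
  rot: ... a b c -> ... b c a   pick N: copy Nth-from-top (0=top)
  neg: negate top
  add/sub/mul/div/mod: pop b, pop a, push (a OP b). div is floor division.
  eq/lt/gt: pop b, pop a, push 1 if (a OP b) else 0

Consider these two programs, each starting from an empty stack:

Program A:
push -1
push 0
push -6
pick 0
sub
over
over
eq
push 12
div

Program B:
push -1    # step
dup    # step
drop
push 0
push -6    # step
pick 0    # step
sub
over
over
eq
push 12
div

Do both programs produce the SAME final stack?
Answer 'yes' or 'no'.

Program A trace:
  After 'push -1': [-1]
  After 'push 0': [-1, 0]
  After 'push -6': [-1, 0, -6]
  After 'pick 0': [-1, 0, -6, -6]
  After 'sub': [-1, 0, 0]
  After 'over': [-1, 0, 0, 0]
  After 'over': [-1, 0, 0, 0, 0]
  After 'eq': [-1, 0, 0, 1]
  After 'push 12': [-1, 0, 0, 1, 12]
  After 'div': [-1, 0, 0, 0]
Program A final stack: [-1, 0, 0, 0]

Program B trace:
  After 'push -1': [-1]
  After 'dup': [-1, -1]
  After 'drop': [-1]
  After 'push 0': [-1, 0]
  After 'push -6': [-1, 0, -6]
  After 'pick 0': [-1, 0, -6, -6]
  After 'sub': [-1, 0, 0]
  After 'over': [-1, 0, 0, 0]
  After 'over': [-1, 0, 0, 0, 0]
  After 'eq': [-1, 0, 0, 1]
  After 'push 12': [-1, 0, 0, 1, 12]
  After 'div': [-1, 0, 0, 0]
Program B final stack: [-1, 0, 0, 0]
Same: yes

Answer: yes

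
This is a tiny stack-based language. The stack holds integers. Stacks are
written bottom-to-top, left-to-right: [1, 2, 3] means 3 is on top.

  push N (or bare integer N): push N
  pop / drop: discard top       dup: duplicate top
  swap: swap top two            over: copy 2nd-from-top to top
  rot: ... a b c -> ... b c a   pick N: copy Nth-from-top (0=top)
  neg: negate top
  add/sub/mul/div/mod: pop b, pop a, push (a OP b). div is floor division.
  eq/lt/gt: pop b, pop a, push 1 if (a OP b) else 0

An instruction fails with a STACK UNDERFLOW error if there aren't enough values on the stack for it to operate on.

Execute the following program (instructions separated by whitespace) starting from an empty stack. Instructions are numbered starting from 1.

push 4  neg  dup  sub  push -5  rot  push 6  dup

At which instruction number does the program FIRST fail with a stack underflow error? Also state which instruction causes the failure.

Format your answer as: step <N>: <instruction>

Answer: step 6: rot

Derivation:
Step 1 ('push 4'): stack = [4], depth = 1
Step 2 ('neg'): stack = [-4], depth = 1
Step 3 ('dup'): stack = [-4, -4], depth = 2
Step 4 ('sub'): stack = [0], depth = 1
Step 5 ('push -5'): stack = [0, -5], depth = 2
Step 6 ('rot'): needs 3 value(s) but depth is 2 — STACK UNDERFLOW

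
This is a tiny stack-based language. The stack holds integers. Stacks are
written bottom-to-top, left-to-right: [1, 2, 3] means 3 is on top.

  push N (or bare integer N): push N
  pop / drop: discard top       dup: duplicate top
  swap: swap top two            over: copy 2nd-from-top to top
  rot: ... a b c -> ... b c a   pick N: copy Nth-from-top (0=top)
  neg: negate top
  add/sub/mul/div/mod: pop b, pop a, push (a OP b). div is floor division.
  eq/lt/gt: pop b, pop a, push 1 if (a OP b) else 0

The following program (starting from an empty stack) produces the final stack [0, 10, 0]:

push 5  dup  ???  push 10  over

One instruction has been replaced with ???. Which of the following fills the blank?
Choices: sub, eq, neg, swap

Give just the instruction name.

Answer: sub

Derivation:
Stack before ???: [5, 5]
Stack after ???:  [0]
Checking each choice:
  sub: MATCH
  eq: produces [1, 10, 1]
  neg: produces [5, -5, 10, -5]
  swap: produces [5, 5, 10, 5]


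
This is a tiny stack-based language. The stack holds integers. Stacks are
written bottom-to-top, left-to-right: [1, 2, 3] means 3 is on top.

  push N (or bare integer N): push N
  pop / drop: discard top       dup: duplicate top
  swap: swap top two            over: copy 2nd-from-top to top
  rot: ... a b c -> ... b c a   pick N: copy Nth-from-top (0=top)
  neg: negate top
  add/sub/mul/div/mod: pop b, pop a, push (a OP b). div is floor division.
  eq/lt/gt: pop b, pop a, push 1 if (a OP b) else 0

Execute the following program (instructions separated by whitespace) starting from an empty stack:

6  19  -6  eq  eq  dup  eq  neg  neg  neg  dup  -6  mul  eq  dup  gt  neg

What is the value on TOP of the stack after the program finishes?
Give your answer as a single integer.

Answer: 0

Derivation:
After 'push 6': [6]
After 'push 19': [6, 19]
After 'push -6': [6, 19, -6]
After 'eq': [6, 0]
After 'eq': [0]
After 'dup': [0, 0]
After 'eq': [1]
After 'neg': [-1]
After 'neg': [1]
After 'neg': [-1]
After 'dup': [-1, -1]
After 'push -6': [-1, -1, -6]
After 'mul': [-1, 6]
After 'eq': [0]
After 'dup': [0, 0]
After 'gt': [0]
After 'neg': [0]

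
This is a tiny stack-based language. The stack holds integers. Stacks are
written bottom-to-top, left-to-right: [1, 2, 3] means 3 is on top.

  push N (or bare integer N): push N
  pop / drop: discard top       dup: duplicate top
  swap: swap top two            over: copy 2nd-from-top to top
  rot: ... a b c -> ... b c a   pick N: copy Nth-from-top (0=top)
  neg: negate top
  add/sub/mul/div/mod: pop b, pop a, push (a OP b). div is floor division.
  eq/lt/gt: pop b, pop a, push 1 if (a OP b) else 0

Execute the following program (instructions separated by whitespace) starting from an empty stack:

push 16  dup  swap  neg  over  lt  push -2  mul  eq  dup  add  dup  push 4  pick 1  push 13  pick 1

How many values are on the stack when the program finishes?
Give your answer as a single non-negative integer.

After 'push 16': stack = [16] (depth 1)
After 'dup': stack = [16, 16] (depth 2)
After 'swap': stack = [16, 16] (depth 2)
After 'neg': stack = [16, -16] (depth 2)
After 'over': stack = [16, -16, 16] (depth 3)
After 'lt': stack = [16, 1] (depth 2)
After 'push -2': stack = [16, 1, -2] (depth 3)
After 'mul': stack = [16, -2] (depth 2)
After 'eq': stack = [0] (depth 1)
After 'dup': stack = [0, 0] (depth 2)
After 'add': stack = [0] (depth 1)
After 'dup': stack = [0, 0] (depth 2)
After 'push 4': stack = [0, 0, 4] (depth 3)
After 'pick 1': stack = [0, 0, 4, 0] (depth 4)
After 'push 13': stack = [0, 0, 4, 0, 13] (depth 5)
After 'pick 1': stack = [0, 0, 4, 0, 13, 0] (depth 6)

Answer: 6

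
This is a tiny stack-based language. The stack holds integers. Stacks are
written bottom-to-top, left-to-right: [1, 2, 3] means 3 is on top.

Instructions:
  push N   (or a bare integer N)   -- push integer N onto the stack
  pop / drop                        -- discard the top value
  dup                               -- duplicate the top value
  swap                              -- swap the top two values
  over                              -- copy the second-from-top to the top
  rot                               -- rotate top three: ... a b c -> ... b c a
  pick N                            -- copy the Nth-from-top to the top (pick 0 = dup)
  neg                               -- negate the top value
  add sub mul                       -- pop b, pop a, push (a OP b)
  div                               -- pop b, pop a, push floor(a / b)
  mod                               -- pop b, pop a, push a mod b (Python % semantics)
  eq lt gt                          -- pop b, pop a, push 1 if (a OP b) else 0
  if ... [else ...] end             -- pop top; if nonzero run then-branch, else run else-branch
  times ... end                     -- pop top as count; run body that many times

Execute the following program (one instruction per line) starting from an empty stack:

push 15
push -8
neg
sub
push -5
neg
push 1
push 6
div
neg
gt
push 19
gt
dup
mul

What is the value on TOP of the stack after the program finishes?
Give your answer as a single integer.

After 'push 15': [15]
After 'push -8': [15, -8]
After 'neg': [15, 8]
After 'sub': [7]
After 'push -5': [7, -5]
After 'neg': [7, 5]
After 'push 1': [7, 5, 1]
After 'push 6': [7, 5, 1, 6]
After 'div': [7, 5, 0]
After 'neg': [7, 5, 0]
After 'gt': [7, 1]
After 'push 19': [7, 1, 19]
After 'gt': [7, 0]
After 'dup': [7, 0, 0]
After 'mul': [7, 0]

Answer: 0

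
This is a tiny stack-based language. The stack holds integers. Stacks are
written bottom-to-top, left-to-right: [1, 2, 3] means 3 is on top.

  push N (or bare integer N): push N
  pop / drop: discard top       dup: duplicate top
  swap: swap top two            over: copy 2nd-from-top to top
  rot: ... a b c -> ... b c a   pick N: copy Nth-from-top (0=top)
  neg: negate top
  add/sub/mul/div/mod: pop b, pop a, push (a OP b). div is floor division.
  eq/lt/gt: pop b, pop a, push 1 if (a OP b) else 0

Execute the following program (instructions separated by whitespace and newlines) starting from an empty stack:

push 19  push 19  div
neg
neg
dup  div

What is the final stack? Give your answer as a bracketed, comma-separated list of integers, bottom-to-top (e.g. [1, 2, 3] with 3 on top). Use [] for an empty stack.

Answer: [1]

Derivation:
After 'push 19': [19]
After 'push 19': [19, 19]
After 'div': [1]
After 'neg': [-1]
After 'neg': [1]
After 'dup': [1, 1]
After 'div': [1]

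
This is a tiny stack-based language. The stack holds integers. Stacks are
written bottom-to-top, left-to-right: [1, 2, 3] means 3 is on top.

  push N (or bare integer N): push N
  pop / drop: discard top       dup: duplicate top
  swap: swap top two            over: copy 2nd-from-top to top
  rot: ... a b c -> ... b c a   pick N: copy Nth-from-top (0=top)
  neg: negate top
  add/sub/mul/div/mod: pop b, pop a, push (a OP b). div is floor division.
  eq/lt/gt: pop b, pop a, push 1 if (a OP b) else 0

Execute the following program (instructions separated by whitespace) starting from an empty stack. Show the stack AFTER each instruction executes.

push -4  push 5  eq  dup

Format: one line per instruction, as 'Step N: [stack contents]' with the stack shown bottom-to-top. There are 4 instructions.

Step 1: [-4]
Step 2: [-4, 5]
Step 3: [0]
Step 4: [0, 0]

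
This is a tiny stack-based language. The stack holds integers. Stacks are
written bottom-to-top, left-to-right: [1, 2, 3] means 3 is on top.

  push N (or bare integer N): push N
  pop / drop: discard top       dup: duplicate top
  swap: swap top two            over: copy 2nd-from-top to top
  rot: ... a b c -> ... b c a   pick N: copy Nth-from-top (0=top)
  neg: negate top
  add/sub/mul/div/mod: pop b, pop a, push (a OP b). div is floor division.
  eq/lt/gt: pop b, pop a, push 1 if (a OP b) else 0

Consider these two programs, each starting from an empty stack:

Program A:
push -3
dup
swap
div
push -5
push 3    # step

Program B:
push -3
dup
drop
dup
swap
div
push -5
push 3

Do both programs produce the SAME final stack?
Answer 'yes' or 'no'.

Answer: yes

Derivation:
Program A trace:
  After 'push -3': [-3]
  After 'dup': [-3, -3]
  After 'swap': [-3, -3]
  After 'div': [1]
  After 'push -5': [1, -5]
  After 'push 3': [1, -5, 3]
Program A final stack: [1, -5, 3]

Program B trace:
  After 'push -3': [-3]
  After 'dup': [-3, -3]
  After 'drop': [-3]
  After 'dup': [-3, -3]
  After 'swap': [-3, -3]
  After 'div': [1]
  After 'push -5': [1, -5]
  After 'push 3': [1, -5, 3]
Program B final stack: [1, -5, 3]
Same: yes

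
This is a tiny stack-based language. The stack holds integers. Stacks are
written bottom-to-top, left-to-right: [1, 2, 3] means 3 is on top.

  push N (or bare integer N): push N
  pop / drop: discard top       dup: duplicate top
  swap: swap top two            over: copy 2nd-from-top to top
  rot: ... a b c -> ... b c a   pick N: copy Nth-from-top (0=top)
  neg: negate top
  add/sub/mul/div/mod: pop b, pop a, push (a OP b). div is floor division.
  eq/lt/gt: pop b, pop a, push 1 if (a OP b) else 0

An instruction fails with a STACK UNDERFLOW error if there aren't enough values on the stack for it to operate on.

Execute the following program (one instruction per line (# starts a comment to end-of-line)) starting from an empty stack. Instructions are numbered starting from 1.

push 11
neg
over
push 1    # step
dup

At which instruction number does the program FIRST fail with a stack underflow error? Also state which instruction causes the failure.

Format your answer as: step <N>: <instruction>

Answer: step 3: over

Derivation:
Step 1 ('push 11'): stack = [11], depth = 1
Step 2 ('neg'): stack = [-11], depth = 1
Step 3 ('over'): needs 2 value(s) but depth is 1 — STACK UNDERFLOW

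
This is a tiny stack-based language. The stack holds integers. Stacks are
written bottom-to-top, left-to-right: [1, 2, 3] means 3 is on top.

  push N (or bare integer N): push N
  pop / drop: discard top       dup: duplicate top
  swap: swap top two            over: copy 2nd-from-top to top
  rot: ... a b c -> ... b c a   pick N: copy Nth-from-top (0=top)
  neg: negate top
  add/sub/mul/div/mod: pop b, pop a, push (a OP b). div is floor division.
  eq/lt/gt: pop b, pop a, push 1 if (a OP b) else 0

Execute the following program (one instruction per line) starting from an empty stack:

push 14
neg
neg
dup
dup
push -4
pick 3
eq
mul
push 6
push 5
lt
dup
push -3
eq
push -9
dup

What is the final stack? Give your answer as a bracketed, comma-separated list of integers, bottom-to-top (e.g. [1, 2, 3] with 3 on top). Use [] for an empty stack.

After 'push 14': [14]
After 'neg': [-14]
After 'neg': [14]
After 'dup': [14, 14]
After 'dup': [14, 14, 14]
After 'push -4': [14, 14, 14, -4]
After 'pick 3': [14, 14, 14, -4, 14]
After 'eq': [14, 14, 14, 0]
After 'mul': [14, 14, 0]
After 'push 6': [14, 14, 0, 6]
After 'push 5': [14, 14, 0, 6, 5]
After 'lt': [14, 14, 0, 0]
After 'dup': [14, 14, 0, 0, 0]
After 'push -3': [14, 14, 0, 0, 0, -3]
After 'eq': [14, 14, 0, 0, 0]
After 'push -9': [14, 14, 0, 0, 0, -9]
After 'dup': [14, 14, 0, 0, 0, -9, -9]

Answer: [14, 14, 0, 0, 0, -9, -9]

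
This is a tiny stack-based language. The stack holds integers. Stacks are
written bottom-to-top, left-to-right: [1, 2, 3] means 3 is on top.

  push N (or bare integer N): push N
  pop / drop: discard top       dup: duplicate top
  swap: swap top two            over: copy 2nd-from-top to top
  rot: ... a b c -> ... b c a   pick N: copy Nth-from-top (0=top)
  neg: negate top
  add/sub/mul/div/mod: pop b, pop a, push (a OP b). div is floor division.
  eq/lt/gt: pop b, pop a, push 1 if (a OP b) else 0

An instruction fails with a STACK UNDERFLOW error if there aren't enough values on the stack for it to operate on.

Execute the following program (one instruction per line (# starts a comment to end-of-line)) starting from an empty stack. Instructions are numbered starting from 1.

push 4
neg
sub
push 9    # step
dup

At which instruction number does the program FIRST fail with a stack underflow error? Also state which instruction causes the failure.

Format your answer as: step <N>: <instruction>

Step 1 ('push 4'): stack = [4], depth = 1
Step 2 ('neg'): stack = [-4], depth = 1
Step 3 ('sub'): needs 2 value(s) but depth is 1 — STACK UNDERFLOW

Answer: step 3: sub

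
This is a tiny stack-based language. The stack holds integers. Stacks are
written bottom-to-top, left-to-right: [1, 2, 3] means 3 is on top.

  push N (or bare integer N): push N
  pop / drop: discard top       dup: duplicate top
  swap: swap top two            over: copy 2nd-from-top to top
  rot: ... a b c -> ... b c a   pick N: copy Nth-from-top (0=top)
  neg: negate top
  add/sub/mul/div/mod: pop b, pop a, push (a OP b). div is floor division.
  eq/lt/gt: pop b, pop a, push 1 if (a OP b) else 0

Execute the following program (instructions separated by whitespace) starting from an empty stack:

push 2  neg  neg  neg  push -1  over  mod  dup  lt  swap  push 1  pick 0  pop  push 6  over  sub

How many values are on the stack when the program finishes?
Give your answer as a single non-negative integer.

Answer: 4

Derivation:
After 'push 2': stack = [2] (depth 1)
After 'neg': stack = [-2] (depth 1)
After 'neg': stack = [2] (depth 1)
After 'neg': stack = [-2] (depth 1)
After 'push -1': stack = [-2, -1] (depth 2)
After 'over': stack = [-2, -1, -2] (depth 3)
After 'mod': stack = [-2, -1] (depth 2)
After 'dup': stack = [-2, -1, -1] (depth 3)
After 'lt': stack = [-2, 0] (depth 2)
After 'swap': stack = [0, -2] (depth 2)
After 'push 1': stack = [0, -2, 1] (depth 3)
After 'pick 0': stack = [0, -2, 1, 1] (depth 4)
After 'pop': stack = [0, -2, 1] (depth 3)
After 'push 6': stack = [0, -2, 1, 6] (depth 4)
After 'over': stack = [0, -2, 1, 6, 1] (depth 5)
After 'sub': stack = [0, -2, 1, 5] (depth 4)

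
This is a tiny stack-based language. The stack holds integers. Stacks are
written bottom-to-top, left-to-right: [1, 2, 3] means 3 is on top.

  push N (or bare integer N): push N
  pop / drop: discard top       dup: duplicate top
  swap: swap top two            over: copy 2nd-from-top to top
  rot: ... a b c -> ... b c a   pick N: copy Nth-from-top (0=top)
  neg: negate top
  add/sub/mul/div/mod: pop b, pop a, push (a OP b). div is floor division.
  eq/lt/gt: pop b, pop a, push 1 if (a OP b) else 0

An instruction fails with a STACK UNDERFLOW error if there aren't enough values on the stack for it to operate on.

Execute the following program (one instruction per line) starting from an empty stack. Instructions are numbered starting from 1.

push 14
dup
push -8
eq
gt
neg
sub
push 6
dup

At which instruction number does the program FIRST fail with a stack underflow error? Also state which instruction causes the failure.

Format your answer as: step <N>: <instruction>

Step 1 ('push 14'): stack = [14], depth = 1
Step 2 ('dup'): stack = [14, 14], depth = 2
Step 3 ('push -8'): stack = [14, 14, -8], depth = 3
Step 4 ('eq'): stack = [14, 0], depth = 2
Step 5 ('gt'): stack = [1], depth = 1
Step 6 ('neg'): stack = [-1], depth = 1
Step 7 ('sub'): needs 2 value(s) but depth is 1 — STACK UNDERFLOW

Answer: step 7: sub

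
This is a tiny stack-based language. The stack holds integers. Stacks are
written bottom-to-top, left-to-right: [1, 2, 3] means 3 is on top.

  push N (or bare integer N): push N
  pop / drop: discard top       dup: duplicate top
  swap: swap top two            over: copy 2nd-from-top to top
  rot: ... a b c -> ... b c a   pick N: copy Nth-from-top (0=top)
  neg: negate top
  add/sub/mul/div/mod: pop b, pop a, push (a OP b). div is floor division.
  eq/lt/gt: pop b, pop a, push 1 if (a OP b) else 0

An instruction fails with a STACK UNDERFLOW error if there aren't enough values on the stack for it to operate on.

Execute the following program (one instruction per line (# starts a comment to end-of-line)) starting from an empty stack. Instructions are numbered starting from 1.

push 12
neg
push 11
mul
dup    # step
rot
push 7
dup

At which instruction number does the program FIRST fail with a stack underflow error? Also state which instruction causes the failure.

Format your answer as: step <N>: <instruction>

Step 1 ('push 12'): stack = [12], depth = 1
Step 2 ('neg'): stack = [-12], depth = 1
Step 3 ('push 11'): stack = [-12, 11], depth = 2
Step 4 ('mul'): stack = [-132], depth = 1
Step 5 ('dup'): stack = [-132, -132], depth = 2
Step 6 ('rot'): needs 3 value(s) but depth is 2 — STACK UNDERFLOW

Answer: step 6: rot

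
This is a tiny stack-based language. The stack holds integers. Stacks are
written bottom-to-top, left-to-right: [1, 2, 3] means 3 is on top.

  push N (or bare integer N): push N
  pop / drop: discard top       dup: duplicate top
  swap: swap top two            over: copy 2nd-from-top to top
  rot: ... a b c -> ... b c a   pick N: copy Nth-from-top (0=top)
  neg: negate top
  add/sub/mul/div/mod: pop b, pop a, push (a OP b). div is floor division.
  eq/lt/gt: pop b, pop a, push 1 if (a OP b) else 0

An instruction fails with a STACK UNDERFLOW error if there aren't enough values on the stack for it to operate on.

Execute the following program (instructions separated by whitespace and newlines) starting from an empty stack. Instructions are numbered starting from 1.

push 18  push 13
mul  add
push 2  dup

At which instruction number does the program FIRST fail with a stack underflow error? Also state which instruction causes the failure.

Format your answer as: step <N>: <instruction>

Answer: step 4: add

Derivation:
Step 1 ('push 18'): stack = [18], depth = 1
Step 2 ('push 13'): stack = [18, 13], depth = 2
Step 3 ('mul'): stack = [234], depth = 1
Step 4 ('add'): needs 2 value(s) but depth is 1 — STACK UNDERFLOW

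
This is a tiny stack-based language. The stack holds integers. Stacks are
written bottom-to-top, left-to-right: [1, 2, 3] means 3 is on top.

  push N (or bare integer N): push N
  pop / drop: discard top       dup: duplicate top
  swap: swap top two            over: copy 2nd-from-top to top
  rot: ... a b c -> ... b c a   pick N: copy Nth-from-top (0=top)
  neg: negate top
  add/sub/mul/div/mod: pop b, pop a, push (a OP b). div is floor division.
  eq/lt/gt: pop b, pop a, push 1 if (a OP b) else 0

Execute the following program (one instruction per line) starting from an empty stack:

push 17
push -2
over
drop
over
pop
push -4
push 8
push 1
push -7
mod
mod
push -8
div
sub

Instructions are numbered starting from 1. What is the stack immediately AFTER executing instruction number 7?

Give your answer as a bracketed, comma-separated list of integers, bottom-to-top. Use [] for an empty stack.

Step 1 ('push 17'): [17]
Step 2 ('push -2'): [17, -2]
Step 3 ('over'): [17, -2, 17]
Step 4 ('drop'): [17, -2]
Step 5 ('over'): [17, -2, 17]
Step 6 ('pop'): [17, -2]
Step 7 ('push -4'): [17, -2, -4]

Answer: [17, -2, -4]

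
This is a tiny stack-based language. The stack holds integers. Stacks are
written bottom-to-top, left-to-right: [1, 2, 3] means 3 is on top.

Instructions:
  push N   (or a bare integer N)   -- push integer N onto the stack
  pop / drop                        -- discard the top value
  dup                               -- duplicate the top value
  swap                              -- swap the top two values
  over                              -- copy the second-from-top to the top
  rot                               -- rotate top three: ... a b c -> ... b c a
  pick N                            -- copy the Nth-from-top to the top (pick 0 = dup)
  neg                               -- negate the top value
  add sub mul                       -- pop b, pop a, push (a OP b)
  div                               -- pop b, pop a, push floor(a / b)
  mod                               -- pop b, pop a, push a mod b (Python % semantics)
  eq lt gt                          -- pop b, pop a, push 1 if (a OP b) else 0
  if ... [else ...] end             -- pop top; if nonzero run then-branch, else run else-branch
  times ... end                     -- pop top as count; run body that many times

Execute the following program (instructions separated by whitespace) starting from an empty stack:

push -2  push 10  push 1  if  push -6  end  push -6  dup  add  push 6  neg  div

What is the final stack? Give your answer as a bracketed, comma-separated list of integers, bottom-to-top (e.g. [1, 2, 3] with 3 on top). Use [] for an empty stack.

Answer: [-2, 10, -6, 2]

Derivation:
After 'push -2': [-2]
After 'push 10': [-2, 10]
After 'push 1': [-2, 10, 1]
After 'if': [-2, 10]
After 'push -6': [-2, 10, -6]
After 'push -6': [-2, 10, -6, -6]
After 'dup': [-2, 10, -6, -6, -6]
After 'add': [-2, 10, -6, -12]
After 'push 6': [-2, 10, -6, -12, 6]
After 'neg': [-2, 10, -6, -12, -6]
After 'div': [-2, 10, -6, 2]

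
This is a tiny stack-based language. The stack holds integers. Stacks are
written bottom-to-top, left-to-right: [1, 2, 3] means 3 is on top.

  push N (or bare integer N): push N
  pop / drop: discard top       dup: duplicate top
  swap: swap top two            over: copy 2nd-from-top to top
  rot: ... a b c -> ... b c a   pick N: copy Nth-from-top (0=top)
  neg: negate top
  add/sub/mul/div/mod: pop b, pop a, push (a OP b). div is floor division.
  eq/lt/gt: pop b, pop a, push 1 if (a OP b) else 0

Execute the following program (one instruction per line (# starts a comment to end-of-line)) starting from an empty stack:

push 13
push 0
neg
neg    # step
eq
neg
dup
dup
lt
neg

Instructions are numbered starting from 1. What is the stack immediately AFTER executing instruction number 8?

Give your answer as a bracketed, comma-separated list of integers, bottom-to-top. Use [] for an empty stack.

Answer: [0, 0, 0]

Derivation:
Step 1 ('push 13'): [13]
Step 2 ('push 0'): [13, 0]
Step 3 ('neg'): [13, 0]
Step 4 ('neg'): [13, 0]
Step 5 ('eq'): [0]
Step 6 ('neg'): [0]
Step 7 ('dup'): [0, 0]
Step 8 ('dup'): [0, 0, 0]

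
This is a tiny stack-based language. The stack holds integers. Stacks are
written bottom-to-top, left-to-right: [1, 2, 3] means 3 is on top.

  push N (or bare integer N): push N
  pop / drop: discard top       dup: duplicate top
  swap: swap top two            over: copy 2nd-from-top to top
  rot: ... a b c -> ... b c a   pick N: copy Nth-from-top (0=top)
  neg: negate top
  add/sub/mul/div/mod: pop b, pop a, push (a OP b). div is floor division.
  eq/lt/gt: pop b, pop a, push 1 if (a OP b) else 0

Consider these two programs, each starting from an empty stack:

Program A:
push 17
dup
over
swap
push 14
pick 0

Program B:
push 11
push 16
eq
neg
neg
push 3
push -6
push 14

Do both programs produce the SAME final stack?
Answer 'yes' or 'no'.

Program A trace:
  After 'push 17': [17]
  After 'dup': [17, 17]
  After 'over': [17, 17, 17]
  After 'swap': [17, 17, 17]
  After 'push 14': [17, 17, 17, 14]
  After 'pick 0': [17, 17, 17, 14, 14]
Program A final stack: [17, 17, 17, 14, 14]

Program B trace:
  After 'push 11': [11]
  After 'push 16': [11, 16]
  After 'eq': [0]
  After 'neg': [0]
  After 'neg': [0]
  After 'push 3': [0, 3]
  After 'push -6': [0, 3, -6]
  After 'push 14': [0, 3, -6, 14]
Program B final stack: [0, 3, -6, 14]
Same: no

Answer: no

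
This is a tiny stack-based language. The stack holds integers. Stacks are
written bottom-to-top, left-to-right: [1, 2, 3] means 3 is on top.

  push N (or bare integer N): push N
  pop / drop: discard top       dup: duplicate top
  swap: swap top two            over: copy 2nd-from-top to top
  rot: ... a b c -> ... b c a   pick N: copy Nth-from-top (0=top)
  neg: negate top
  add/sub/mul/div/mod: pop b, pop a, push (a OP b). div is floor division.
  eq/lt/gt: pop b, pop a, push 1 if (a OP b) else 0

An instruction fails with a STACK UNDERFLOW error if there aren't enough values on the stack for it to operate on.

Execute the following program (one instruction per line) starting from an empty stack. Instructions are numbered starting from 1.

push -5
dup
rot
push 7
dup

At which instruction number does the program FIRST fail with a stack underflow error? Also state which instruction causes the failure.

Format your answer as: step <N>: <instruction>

Step 1 ('push -5'): stack = [-5], depth = 1
Step 2 ('dup'): stack = [-5, -5], depth = 2
Step 3 ('rot'): needs 3 value(s) but depth is 2 — STACK UNDERFLOW

Answer: step 3: rot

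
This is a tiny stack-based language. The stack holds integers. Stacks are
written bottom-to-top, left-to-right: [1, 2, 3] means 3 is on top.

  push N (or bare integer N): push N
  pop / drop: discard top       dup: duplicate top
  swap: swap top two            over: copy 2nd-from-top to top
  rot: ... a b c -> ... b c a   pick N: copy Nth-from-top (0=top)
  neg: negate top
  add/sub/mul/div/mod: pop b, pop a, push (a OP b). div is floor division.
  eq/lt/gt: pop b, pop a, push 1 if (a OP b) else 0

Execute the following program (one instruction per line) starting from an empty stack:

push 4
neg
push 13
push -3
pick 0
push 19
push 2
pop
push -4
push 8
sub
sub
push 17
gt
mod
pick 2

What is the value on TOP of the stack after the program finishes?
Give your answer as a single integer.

After 'push 4': [4]
After 'neg': [-4]
After 'push 13': [-4, 13]
After 'push -3': [-4, 13, -3]
After 'pick 0': [-4, 13, -3, -3]
After 'push 19': [-4, 13, -3, -3, 19]
After 'push 2': [-4, 13, -3, -3, 19, 2]
After 'pop': [-4, 13, -3, -3, 19]
After 'push -4': [-4, 13, -3, -3, 19, -4]
After 'push 8': [-4, 13, -3, -3, 19, -4, 8]
After 'sub': [-4, 13, -3, -3, 19, -12]
After 'sub': [-4, 13, -3, -3, 31]
After 'push 17': [-4, 13, -3, -3, 31, 17]
After 'gt': [-4, 13, -3, -3, 1]
After 'mod': [-4, 13, -3, 0]
After 'pick 2': [-4, 13, -3, 0, 13]

Answer: 13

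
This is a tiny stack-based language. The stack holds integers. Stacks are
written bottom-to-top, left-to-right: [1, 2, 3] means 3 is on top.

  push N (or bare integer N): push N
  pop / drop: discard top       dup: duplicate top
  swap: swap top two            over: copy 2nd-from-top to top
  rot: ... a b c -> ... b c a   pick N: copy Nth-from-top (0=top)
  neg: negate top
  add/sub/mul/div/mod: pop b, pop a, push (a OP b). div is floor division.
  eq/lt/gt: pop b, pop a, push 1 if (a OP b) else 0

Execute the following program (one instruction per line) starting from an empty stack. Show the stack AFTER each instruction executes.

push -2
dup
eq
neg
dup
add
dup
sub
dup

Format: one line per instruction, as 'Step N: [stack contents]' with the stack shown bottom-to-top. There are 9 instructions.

Step 1: [-2]
Step 2: [-2, -2]
Step 3: [1]
Step 4: [-1]
Step 5: [-1, -1]
Step 6: [-2]
Step 7: [-2, -2]
Step 8: [0]
Step 9: [0, 0]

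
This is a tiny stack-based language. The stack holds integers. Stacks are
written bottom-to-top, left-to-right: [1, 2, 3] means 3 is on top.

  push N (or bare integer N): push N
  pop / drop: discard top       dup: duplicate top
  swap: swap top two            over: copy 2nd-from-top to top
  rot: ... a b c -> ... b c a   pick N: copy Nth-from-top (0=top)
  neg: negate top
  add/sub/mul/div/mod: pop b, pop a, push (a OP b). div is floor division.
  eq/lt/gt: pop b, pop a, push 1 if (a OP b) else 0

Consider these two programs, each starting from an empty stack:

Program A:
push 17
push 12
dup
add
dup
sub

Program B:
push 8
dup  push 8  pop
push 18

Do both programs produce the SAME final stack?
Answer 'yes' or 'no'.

Answer: no

Derivation:
Program A trace:
  After 'push 17': [17]
  After 'push 12': [17, 12]
  After 'dup': [17, 12, 12]
  After 'add': [17, 24]
  After 'dup': [17, 24, 24]
  After 'sub': [17, 0]
Program A final stack: [17, 0]

Program B trace:
  After 'push 8': [8]
  After 'dup': [8, 8]
  After 'push 8': [8, 8, 8]
  After 'pop': [8, 8]
  After 'push 18': [8, 8, 18]
Program B final stack: [8, 8, 18]
Same: no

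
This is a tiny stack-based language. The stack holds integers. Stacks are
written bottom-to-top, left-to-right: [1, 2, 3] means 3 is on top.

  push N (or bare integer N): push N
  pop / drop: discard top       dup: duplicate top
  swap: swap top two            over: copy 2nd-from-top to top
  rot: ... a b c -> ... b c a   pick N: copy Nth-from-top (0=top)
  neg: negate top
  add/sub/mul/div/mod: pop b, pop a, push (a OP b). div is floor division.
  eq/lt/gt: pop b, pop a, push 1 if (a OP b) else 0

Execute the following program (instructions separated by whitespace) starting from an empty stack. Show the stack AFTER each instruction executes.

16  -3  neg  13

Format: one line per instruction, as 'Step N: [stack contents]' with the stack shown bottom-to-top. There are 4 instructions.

Step 1: [16]
Step 2: [16, -3]
Step 3: [16, 3]
Step 4: [16, 3, 13]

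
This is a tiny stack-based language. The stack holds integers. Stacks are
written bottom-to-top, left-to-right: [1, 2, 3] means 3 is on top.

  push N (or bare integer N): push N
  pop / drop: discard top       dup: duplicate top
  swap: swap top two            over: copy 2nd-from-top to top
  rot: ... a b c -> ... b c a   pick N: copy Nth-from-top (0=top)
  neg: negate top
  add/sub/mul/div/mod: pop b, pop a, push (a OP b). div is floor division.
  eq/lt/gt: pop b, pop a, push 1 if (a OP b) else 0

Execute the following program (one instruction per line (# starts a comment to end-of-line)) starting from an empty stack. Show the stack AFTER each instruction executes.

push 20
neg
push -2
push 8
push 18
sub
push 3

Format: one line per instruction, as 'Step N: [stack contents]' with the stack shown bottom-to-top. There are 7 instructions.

Step 1: [20]
Step 2: [-20]
Step 3: [-20, -2]
Step 4: [-20, -2, 8]
Step 5: [-20, -2, 8, 18]
Step 6: [-20, -2, -10]
Step 7: [-20, -2, -10, 3]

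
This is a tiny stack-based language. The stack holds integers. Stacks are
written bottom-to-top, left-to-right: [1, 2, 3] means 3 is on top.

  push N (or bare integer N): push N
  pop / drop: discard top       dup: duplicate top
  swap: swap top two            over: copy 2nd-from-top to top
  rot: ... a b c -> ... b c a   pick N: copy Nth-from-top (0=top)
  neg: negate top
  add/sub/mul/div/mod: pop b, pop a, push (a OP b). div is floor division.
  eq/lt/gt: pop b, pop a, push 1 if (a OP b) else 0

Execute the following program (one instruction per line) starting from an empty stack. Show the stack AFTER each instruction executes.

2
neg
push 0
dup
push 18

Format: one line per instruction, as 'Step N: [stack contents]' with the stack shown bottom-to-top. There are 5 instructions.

Step 1: [2]
Step 2: [-2]
Step 3: [-2, 0]
Step 4: [-2, 0, 0]
Step 5: [-2, 0, 0, 18]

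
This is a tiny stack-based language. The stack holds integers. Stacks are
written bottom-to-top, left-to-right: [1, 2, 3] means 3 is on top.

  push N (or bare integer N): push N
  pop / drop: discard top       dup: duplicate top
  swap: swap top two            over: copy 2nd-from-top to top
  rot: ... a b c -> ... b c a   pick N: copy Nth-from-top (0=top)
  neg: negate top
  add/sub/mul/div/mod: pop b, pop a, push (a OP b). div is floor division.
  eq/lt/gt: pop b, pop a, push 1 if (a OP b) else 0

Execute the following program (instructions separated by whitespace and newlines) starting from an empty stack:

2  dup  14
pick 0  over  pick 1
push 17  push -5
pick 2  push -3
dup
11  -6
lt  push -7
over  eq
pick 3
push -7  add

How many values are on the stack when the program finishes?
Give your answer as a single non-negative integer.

Answer: 14

Derivation:
After 'push 2': stack = [2] (depth 1)
After 'dup': stack = [2, 2] (depth 2)
After 'push 14': stack = [2, 2, 14] (depth 3)
After 'pick 0': stack = [2, 2, 14, 14] (depth 4)
After 'over': stack = [2, 2, 14, 14, 14] (depth 5)
After 'pick 1': stack = [2, 2, 14, 14, 14, 14] (depth 6)
After 'push 17': stack = [2, 2, 14, 14, 14, 14, 17] (depth 7)
After 'push -5': stack = [2, 2, 14, 14, 14, 14, 17, -5] (depth 8)
After 'pick 2': stack = [2, 2, 14, 14, 14, 14, 17, -5, 14] (depth 9)
After 'push -3': stack = [2, 2, 14, 14, 14, 14, 17, -5, 14, -3] (depth 10)
After 'dup': stack = [2, 2, 14, 14, 14, 14, 17, -5, 14, -3, -3] (depth 11)
After 'push 11': stack = [2, 2, 14, 14, 14, 14, 17, -5, 14, -3, -3, 11] (depth 12)
After 'push -6': stack = [2, 2, 14, 14, 14, 14, 17, -5, 14, -3, -3, 11, -6] (depth 13)
After 'lt': stack = [2, 2, 14, 14, 14, 14, 17, -5, 14, -3, -3, 0] (depth 12)
After 'push -7': stack = [2, 2, 14, 14, 14, 14, 17, -5, 14, -3, -3, 0, -7] (depth 13)
After 'over': stack = [2, 2, 14, 14, 14, 14, 17, -5, 14, -3, -3, 0, -7, 0] (depth 14)
After 'eq': stack = [2, 2, 14, 14, 14, 14, 17, -5, 14, -3, -3, 0, 0] (depth 13)
After 'pick 3': stack = [2, 2, 14, 14, 14, 14, 17, -5, 14, -3, -3, 0, 0, -3] (depth 14)
After 'push -7': stack = [2, 2, 14, 14, 14, 14, 17, -5, 14, -3, -3, 0, 0, -3, -7] (depth 15)
After 'add': stack = [2, 2, 14, 14, 14, 14, 17, -5, 14, -3, -3, 0, 0, -10] (depth 14)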